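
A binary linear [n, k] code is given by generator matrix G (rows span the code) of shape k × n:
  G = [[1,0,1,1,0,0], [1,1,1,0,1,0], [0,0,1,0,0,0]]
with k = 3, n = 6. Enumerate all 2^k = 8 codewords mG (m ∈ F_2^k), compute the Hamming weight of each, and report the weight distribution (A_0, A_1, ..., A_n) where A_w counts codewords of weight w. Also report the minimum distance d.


Weight distribution: A_0 = 1, A_1 = 1, A_2 = 1, A_3 = 3, A_4 = 2. Minimum distance d = 1.

Enumerate all 2^3 = 8 messages m ∈ F_2^3.
For each, compute codeword c = mG in F_2^6, then tally its weight.
  m = 000 → c = 000000, weight = 0.
  m = 100 → c = 101100, weight = 3.
  m = 010 → c = 111010, weight = 4.
  m = 110 → c = 010110, weight = 3.
  m = 001 → c = 001000, weight = 1.
  m = 101 → c = 100100, weight = 2.
  m = 011 → c = 110010, weight = 3.
  m = 111 → c = 011110, weight = 4.
Tally weights:
  weight 0: 1 codewords.
  weight 1: 1 codewords.
  weight 2: 1 codewords.
  weight 3: 3 codewords.
  weight 4: 2 codewords.
Minimum distance d = smallest w > 0 with A_w > 0 = 1.
Sanity: Σ A_w = 8 = 2^3 = 8 ✓.


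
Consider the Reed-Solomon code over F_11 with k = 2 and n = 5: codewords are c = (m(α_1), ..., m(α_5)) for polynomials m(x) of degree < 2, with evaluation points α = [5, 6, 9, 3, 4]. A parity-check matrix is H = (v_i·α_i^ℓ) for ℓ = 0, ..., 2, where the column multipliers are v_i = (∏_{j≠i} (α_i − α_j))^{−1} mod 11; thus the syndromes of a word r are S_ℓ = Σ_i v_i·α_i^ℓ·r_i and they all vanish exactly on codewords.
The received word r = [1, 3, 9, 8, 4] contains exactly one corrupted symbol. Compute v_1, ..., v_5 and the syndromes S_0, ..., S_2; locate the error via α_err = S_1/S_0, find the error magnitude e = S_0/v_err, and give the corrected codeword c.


S = (5, 9, 3), error at position 5, error magnitude e = 5, c = [1, 3, 9, 8, 10].

Step 1: column multipliers v_i = (∏_{j≠i}(α_i − α_j))^{−1} mod 11.
  i = 1 (α = 5): (5−6)(5−9)(5−3)(5−4) = (−1)·(−4)·2·1 = 8 ≡ 8, so v_1 = 8^{−1} = 7 (mod 11).
  i = 2 (α = 6): (6−5)(6−9)(6−3)(6−4) = 1·(−3)·3·2 = −18 ≡ 4, so v_2 = 4^{−1} = 3 (mod 11).
  i = 3 (α = 9): (9−5)(9−6)(9−3)(9−4) = 4·3·6·5 = 360 ≡ 8, so v_3 = 8^{−1} = 7 (mod 11).
  i = 4 (α = 3): (3−5)(3−6)(3−9)(3−4) = (−2)·(−3)·(−6)·(−1) = 36 ≡ 3, so v_4 = 3^{−1} = 4 (mod 11).
  i = 5 (α = 4): (4−5)(4−6)(4−9)(4−3) = (−1)·(−2)·(−5)·1 = −10 ≡ 1, so v_5 = 1^{−1} = 1 (mod 11).
  v = [7, 3, 7, 4, 1].
Step 2: syndromes of r = [1, 3, 9, 8, 4] (all sums mod 11).
  S_0 = Σ v_i r_i = 7·1 + 3·3 + 7·9 + 4·8 + 1·4 = 115 ≡ 5.
  S_1 = Σ v_i α_i r_i = 7·5·1 + 3·6·3 + 7·9·9 + 4·3·8 + 1·4·4 = 768 ≡ 9.
  α_i^2 mod 11 = [3, 3, 4, 9, 5].
  S_2 = Σ v_i α_i^2 r_i = 7·3·1 + 3·3·3 + 7·4·9 + 4·9·8 + 1·5·4 = 608 ≡ 3.
  S = (5, 9, 3) ≠ 0, so r is not a codeword (an error is present).
Step 3: locate the error. For a single error e at position i, S_ℓ = v_i·e·α_i^ℓ, so α_err = S_1/S_0.
  S_0^{−1} = 5^{−1} = 9 (mod 11), so α_err = 9·9 = 81 ≡ 4 = α_5. Error position i = 5.
  Consistency check: S_2/S_1 = 3·5 = 15 ≡ 4 = α_err ✓ (single-error assumption holds).
Step 4: error magnitude e = S_0/v_5 = S_0·∏_{j≠5}(α_5 − α_j) = 5·1 = 5 ≡ 5 (mod 11).
Step 5: correct position 5: c_5 = r_5 − e = 4 − 5 ≡ 10 (mod 11). Hence c = [1, 3, 9, 8, 10].
  Check: interpolating c through the α_i gives m(x) = 2 + 2·x (degree < 2) with m(α_i) = c_i for every i, so c is indeed a codeword.


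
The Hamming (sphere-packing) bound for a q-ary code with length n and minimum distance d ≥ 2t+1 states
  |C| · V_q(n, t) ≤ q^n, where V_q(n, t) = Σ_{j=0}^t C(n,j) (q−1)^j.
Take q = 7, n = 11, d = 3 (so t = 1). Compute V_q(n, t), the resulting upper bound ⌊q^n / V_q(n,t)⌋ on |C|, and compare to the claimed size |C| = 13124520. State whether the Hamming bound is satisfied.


V_q(n, t) = 67, q^n = 1977326743, Hamming bound = 29512339, |C| = 13124520 ≤ bound (satisfied).

Step 1: Compute V_q(n, t) = Σ_{j=0}^1 C(n, j) (q−1)^j.
  j = 0: C(11,0)·(6)^0 = 1·1 = 1.
  j = 1: C(11,1)·(6)^1 = 11·6 = 66.
  V_q(n, t) = 1 + 66 = 67.
Step 2: q^n = 7^11 = 1977326743.
Step 3: Hamming bound ⌊q^n / V_q(n,t)⌋ = ⌊1977326743/67⌋ = 29512339.
Step 4: Compare |C| = 13124520 to 29512339: satisfied.
The claimed |C| lies below the Hamming bound.


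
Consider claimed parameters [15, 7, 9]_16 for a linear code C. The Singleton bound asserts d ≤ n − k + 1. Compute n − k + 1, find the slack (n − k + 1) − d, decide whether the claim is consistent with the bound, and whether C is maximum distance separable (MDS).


Singleton RHS = n − k + 1 = 9, slack = 0, bound satisfied, MDS.

Singleton bound: d ≤ n − k + 1.
Here n = 15, k = 7, so n − k + 1 = 9.
Given d = 9, check d ≤ 9: YES.
Slack = (n − k + 1) − d = 0.
The code is MDS (slack = 0).
Description: the claimed parameters are [15, 7, 9]_16; such a code would be MDS (meets Singleton bound).


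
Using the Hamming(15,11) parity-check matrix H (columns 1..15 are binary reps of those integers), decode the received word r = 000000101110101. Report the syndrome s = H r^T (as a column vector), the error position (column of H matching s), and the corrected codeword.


s = (1, 1, 0, 1)^T, error position = 13, corrected codeword c = 000000101110001

Compute s = H r^T mod 2 one row at a time:
  s_1 = 0 + 1 + 1 + 1 + 0 + 1 + 0 + 1 = 5 ≡ 1 (mod 2).
  s_2 = 0 + 0 + 0 + 1 + 0 + 1 + 0 + 1 = 3 ≡ 1 (mod 2).
  s_3 = 0 + 0 + 0 + 1 + 1 + 1 + 0 + 1 = 4 ≡ 0 (mod 2).
  s_4 = 0 + 0 + 0 + 1 + 1 + 1 + 1 + 1 = 5 ≡ 1 (mod 2).
s = (1, 1, 0, 1)^T — this equals column 13 of H (binary 1101), so error is at position 13.
Correct: flip bit 13 of r = 000000101110101 to get c = 000000101110001.


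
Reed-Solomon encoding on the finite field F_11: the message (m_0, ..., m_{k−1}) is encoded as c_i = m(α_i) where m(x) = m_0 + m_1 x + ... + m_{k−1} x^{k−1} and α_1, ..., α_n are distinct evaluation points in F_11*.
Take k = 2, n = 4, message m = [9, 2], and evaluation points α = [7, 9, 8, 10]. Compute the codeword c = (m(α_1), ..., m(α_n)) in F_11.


c = [1, 5, 3, 7]

Message polynomial: m(x) = 9 + 2·x (mod 11).
For each evaluation point α_i, compute m(α_i) mod 11:
  α_1 = 7: Horner steps 2 → 1, so m(7) = 1.
  α_2 = 9: Horner steps 2 → 5, so m(9) = 5.
  α_3 = 8: Horner steps 2 → 3, so m(8) = 3.
  α_4 = 10: Horner steps 2 → 7, so m(10) = 7.
Codeword c = [1, 5, 3, 7] ∈ F_11^4.


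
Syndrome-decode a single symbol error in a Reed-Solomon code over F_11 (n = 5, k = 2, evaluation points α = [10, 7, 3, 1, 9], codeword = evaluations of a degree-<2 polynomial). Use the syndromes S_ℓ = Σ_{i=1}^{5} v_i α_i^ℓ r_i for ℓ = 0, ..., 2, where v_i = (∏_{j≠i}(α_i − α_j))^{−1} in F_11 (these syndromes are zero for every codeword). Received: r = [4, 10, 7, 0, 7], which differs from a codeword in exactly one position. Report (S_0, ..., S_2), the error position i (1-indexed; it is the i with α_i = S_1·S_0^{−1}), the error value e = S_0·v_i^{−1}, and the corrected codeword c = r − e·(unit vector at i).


S = (4, 3, 5), error at position 5, error magnitude e = 1, c = [4, 10, 7, 0, 6].

Step 1: column multipliers v_i = (∏_{j≠i}(α_i − α_j))^{−1} mod 11.
  i = 1 (α = 10): (10−7)(10−3)(10−1)(10−9) = 3·7·9·1 = 189 ≡ 2, so v_1 = 2^{−1} = 6 (mod 11).
  i = 2 (α = 7): (7−10)(7−3)(7−1)(7−9) = (−3)·4·6·(−2) = 144 ≡ 1, so v_2 = 1^{−1} = 1 (mod 11).
  i = 3 (α = 3): (3−10)(3−7)(3−1)(3−9) = (−7)·(−4)·2·(−6) = −336 ≡ 5, so v_3 = 5^{−1} = 9 (mod 11).
  i = 4 (α = 1): (1−10)(1−7)(1−3)(1−9) = (−9)·(−6)·(−2)·(−8) = 864 ≡ 6, so v_4 = 6^{−1} = 2 (mod 11).
  i = 5 (α = 9): (9−10)(9−7)(9−3)(9−1) = (−1)·2·6·8 = −96 ≡ 3, so v_5 = 3^{−1} = 4 (mod 11).
  v = [6, 1, 9, 2, 4].
Step 2: syndromes of r = [4, 10, 7, 0, 7] (all sums mod 11).
  S_0 = Σ v_i r_i = 6·4 + 1·10 + 9·7 + 2·0 + 4·7 = 125 ≡ 4.
  S_1 = Σ v_i α_i r_i = 6·10·4 + 1·7·10 + 9·3·7 + 2·1·0 + 4·9·7 = 751 ≡ 3.
  α_i^2 mod 11 = [1, 5, 9, 1, 4].
  S_2 = Σ v_i α_i^2 r_i = 6·1·4 + 1·5·10 + 9·9·7 + 2·1·0 + 4·4·7 = 753 ≡ 5.
  S = (4, 3, 5) ≠ 0, so r is not a codeword (an error is present).
Step 3: locate the error. For a single error e at position i, S_ℓ = v_i·e·α_i^ℓ, so α_err = S_1/S_0.
  S_0^{−1} = 4^{−1} = 3 (mod 11), so α_err = 3·3 = 9 ≡ 9 = α_5. Error position i = 5.
  Consistency check: S_2/S_1 = 5·4 = 20 ≡ 9 = α_err ✓ (single-error assumption holds).
Step 4: error magnitude e = S_0/v_5 = S_0·∏_{j≠5}(α_5 − α_j) = 4·3 = 12 ≡ 1 (mod 11).
Step 5: correct position 5: c_5 = r_5 − e = 7 − 1 ≡ 6 (mod 11). Hence c = [4, 10, 7, 0, 6].
  Check: interpolating c through the α_i gives m(x) = 2 + 9·x (degree < 2) with m(α_i) = c_i for every i, so c is indeed a codeword.


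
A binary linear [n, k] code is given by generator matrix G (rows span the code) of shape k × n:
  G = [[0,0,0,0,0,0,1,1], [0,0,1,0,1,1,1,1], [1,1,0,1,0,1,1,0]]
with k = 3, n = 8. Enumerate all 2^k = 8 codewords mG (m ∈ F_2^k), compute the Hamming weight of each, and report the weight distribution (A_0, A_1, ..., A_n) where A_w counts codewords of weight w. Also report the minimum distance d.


Weight distribution: A_0 = 1, A_2 = 1, A_3 = 1, A_5 = 3, A_6 = 2. Minimum distance d = 2.

Enumerate all 2^3 = 8 messages m ∈ F_2^3.
For each, compute codeword c = mG in F_2^8, then tally its weight.
  m = 000 → c = 00000000, weight = 0.
  m = 100 → c = 00000011, weight = 2.
  m = 010 → c = 00101111, weight = 5.
  m = 110 → c = 00101100, weight = 3.
  m = 001 → c = 11010110, weight = 5.
  m = 101 → c = 11010101, weight = 5.
  m = 011 → c = 11111001, weight = 6.
  m = 111 → c = 11111010, weight = 6.
Tally weights:
  weight 0: 1 codewords.
  weight 2: 1 codewords.
  weight 3: 1 codewords.
  weight 5: 3 codewords.
  weight 6: 2 codewords.
Minimum distance d = smallest w > 0 with A_w > 0 = 2.
Sanity: Σ A_w = 8 = 2^3 = 8 ✓.


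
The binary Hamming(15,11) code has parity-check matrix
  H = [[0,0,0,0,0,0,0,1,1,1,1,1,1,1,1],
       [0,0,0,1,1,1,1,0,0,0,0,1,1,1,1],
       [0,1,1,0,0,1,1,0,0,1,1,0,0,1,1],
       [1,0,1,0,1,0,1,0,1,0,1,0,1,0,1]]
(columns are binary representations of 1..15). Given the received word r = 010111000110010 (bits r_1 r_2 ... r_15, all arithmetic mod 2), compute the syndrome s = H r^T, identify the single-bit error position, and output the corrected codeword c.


s = (1, 0, 1, 0)^T, error position = 10, corrected codeword c = 010111000010010

Compute s = H r^T mod 2 one row at a time:
  s_1 = 0 + 0 + 1 + 1 + 0 + 0 + 1 + 0 = 3 ≡ 1 (mod 2).
  s_2 = 1 + 1 + 1 + 0 + 0 + 0 + 1 + 0 = 4 ≡ 0 (mod 2).
  s_3 = 1 + 0 + 1 + 0 + 1 + 1 + 1 + 0 = 5 ≡ 1 (mod 2).
  s_4 = 0 + 0 + 1 + 0 + 0 + 1 + 0 + 0 = 2 ≡ 0 (mod 2).
s = (1, 0, 1, 0)^T — this equals column 10 of H (binary 1010), so error is at position 10.
Correct: flip bit 10 of r = 010111000110010 to get c = 010111000010010.


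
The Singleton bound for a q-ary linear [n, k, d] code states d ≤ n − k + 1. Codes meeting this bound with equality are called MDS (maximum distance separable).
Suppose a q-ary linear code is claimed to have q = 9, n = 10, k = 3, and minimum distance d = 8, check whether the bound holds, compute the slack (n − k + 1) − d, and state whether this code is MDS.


Singleton RHS = n − k + 1 = 8, slack = 0, bound satisfied, MDS.

Singleton bound: d ≤ n − k + 1.
Here n = 10, k = 3, so n − k + 1 = 8.
Given d = 8, check d ≤ 8: YES.
Slack = (n − k + 1) − d = 0.
The code is MDS (slack = 0).
Description: the claimed parameters are [10, 3, 8]_9; such a code would be MDS (meets Singleton bound).


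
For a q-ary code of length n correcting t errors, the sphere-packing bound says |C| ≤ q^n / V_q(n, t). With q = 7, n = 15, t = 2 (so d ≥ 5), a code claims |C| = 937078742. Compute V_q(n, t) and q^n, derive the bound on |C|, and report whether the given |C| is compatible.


V_q(n, t) = 3871, q^n = 4747561509943, Hamming bound = 1226443169, |C| = 937078742 ≤ bound (satisfied).

Step 1: Compute V_q(n, t) = Σ_{j=0}^2 C(n, j) (q−1)^j.
  j = 0: C(15,0)·(6)^0 = 1·1 = 1.
  j = 1: C(15,1)·(6)^1 = 15·6 = 90.
  j = 2: C(15,2)·(6)^2 = 105·36 = 3780.
  V_q(n, t) = 1 + 90 + 3780 = 3871.
Step 2: q^n = 7^15 = 4747561509943.
Step 3: Hamming bound ⌊q^n / V_q(n,t)⌋ = ⌊4747561509943/3871⌋ = 1226443169.
Step 4: Compare |C| = 937078742 to 1226443169: satisfied.
The claimed |C| lies below the Hamming bound.


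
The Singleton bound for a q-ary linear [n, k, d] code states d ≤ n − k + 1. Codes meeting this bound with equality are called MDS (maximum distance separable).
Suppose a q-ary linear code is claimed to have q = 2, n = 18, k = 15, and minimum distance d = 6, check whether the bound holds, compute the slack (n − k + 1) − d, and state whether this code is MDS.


Singleton RHS = n − k + 1 = 4, slack = -2, bound violated (no such code; not MDS).

Singleton bound: d ≤ n − k + 1.
Here n = 18, k = 15, so n − k + 1 = 4.
Given d = 6, check d ≤ 4: NO.
Slack = (n − k + 1) − d = -2.
The slack is negative: d = 6 exceeds n − k + 1 = 4 by 2, so the Singleton bound is violated and no linear [18, 15, 6]_2 code can exist. In particular it is not MDS (MDS requires d = n − k + 1 exactly).
Description: the claimed parameters are [18, 15, 6]_2; such a code would be impossible (violates the Singleton bound).


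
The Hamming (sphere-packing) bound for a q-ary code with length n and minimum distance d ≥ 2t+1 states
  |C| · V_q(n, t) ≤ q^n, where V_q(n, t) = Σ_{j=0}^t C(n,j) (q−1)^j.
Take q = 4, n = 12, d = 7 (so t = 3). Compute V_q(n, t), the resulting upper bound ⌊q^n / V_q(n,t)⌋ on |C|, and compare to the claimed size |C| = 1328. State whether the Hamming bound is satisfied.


V_q(n, t) = 6571, q^n = 16777216, Hamming bound = 2553, |C| = 1328 ≤ bound (satisfied).

Step 1: Compute V_q(n, t) = Σ_{j=0}^3 C(n, j) (q−1)^j.
  j = 0: C(12,0)·(3)^0 = 1·1 = 1.
  j = 1: C(12,1)·(3)^1 = 12·3 = 36.
  j = 2: C(12,2)·(3)^2 = 66·9 = 594.
  j = 3: C(12,3)·(3)^3 = 220·27 = 5940.
  V_q(n, t) = 1 + 36 + 594 + 5940 = 6571.
Step 2: q^n = 4^12 = 16777216.
Step 3: Hamming bound ⌊q^n / V_q(n,t)⌋ = ⌊16777216/6571⌋ = 2553.
Step 4: Compare |C| = 1328 to 2553: satisfied.
The claimed |C| lies below the Hamming bound.


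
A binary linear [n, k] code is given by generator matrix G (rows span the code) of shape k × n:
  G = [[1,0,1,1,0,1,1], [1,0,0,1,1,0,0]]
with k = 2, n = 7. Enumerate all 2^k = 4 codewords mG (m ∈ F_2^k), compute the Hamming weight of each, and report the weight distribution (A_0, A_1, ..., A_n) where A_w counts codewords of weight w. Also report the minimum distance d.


Weight distribution: A_0 = 1, A_3 = 1, A_4 = 1, A_5 = 1. Minimum distance d = 3.

Enumerate all 2^2 = 4 messages m ∈ F_2^2.
For each, compute codeword c = mG in F_2^7, then tally its weight.
  m = 00 → c = 0000000, weight = 0.
  m = 10 → c = 1011011, weight = 5.
  m = 01 → c = 1001100, weight = 3.
  m = 11 → c = 0010111, weight = 4.
Tally weights:
  weight 0: 1 codewords.
  weight 3: 1 codewords.
  weight 4: 1 codewords.
  weight 5: 1 codewords.
Minimum distance d = smallest w > 0 with A_w > 0 = 3.
Sanity: Σ A_w = 4 = 2^2 = 4 ✓.


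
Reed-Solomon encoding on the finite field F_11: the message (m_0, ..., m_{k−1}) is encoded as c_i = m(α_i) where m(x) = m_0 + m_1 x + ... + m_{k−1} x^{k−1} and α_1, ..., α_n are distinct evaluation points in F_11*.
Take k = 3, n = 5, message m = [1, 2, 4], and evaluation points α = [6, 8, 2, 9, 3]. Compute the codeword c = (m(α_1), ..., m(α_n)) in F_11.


c = [3, 9, 10, 2, 10]

Message polynomial: m(x) = 1 + 2·x + 4·x^2 (mod 11).
For each evaluation point α_i, compute m(α_i) mod 11:
  α_1 = 6: Horner steps 4 → 4 → 3, so m(6) = 3.
  α_2 = 8: Horner steps 4 → 1 → 9, so m(8) = 9.
  α_3 = 2: Horner steps 4 → 10 → 10, so m(2) = 10.
  α_4 = 9: Horner steps 4 → 5 → 2, so m(9) = 2.
  α_5 = 3: Horner steps 4 → 3 → 10, so m(3) = 10.
Codeword c = [3, 9, 10, 2, 10] ∈ F_11^5.


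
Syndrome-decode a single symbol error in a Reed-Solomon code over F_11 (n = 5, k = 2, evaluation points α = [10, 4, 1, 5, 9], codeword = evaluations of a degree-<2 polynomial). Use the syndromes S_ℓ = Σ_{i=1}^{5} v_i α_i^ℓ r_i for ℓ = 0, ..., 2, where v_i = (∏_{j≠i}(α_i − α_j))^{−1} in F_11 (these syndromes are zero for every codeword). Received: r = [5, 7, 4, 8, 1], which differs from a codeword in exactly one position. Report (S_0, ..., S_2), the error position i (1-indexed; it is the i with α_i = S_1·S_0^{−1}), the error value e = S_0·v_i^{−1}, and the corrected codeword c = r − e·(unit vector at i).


S = (6, 5, 6), error at position 1, error magnitude e = 3, c = [2, 7, 4, 8, 1].

Step 1: column multipliers v_i = (∏_{j≠i}(α_i − α_j))^{−1} mod 11.
  i = 1 (α = 10): (10−4)(10−1)(10−5)(10−9) = 6·9·5·1 = 270 ≡ 6, so v_1 = 6^{−1} = 2 (mod 11).
  i = 2 (α = 4): (4−10)(4−1)(4−5)(4−9) = (−6)·3·(−1)·(−5) = −90 ≡ 9, so v_2 = 9^{−1} = 5 (mod 11).
  i = 3 (α = 1): (1−10)(1−4)(1−5)(1−9) = (−9)·(−3)·(−4)·(−8) = 864 ≡ 6, so v_3 = 6^{−1} = 2 (mod 11).
  i = 4 (α = 5): (5−10)(5−4)(5−1)(5−9) = (−5)·1·4·(−4) = 80 ≡ 3, so v_4 = 3^{−1} = 4 (mod 11).
  i = 5 (α = 9): (9−10)(9−4)(9−1)(9−5) = (−1)·5·8·4 = −160 ≡ 5, so v_5 = 5^{−1} = 9 (mod 11).
  v = [2, 5, 2, 4, 9].
Step 2: syndromes of r = [5, 7, 4, 8, 1] (all sums mod 11).
  S_0 = Σ v_i r_i = 2·5 + 5·7 + 2·4 + 4·8 + 9·1 = 94 ≡ 6.
  S_1 = Σ v_i α_i r_i = 2·10·5 + 5·4·7 + 2·1·4 + 4·5·8 + 9·9·1 = 489 ≡ 5.
  α_i^2 mod 11 = [1, 5, 1, 3, 4].
  S_2 = Σ v_i α_i^2 r_i = 2·1·5 + 5·5·7 + 2·1·4 + 4·3·8 + 9·4·1 = 325 ≡ 6.
  S = (6, 5, 6) ≠ 0, so r is not a codeword (an error is present).
Step 3: locate the error. For a single error e at position i, S_ℓ = v_i·e·α_i^ℓ, so α_err = S_1/S_0.
  S_0^{−1} = 6^{−1} = 2 (mod 11), so α_err = 5·2 = 10 ≡ 10 = α_1. Error position i = 1.
  Consistency check: S_2/S_1 = 6·9 = 54 ≡ 10 = α_err ✓ (single-error assumption holds).
Step 4: error magnitude e = S_0/v_1 = S_0·∏_{j≠1}(α_1 − α_j) = 6·6 = 36 ≡ 3 (mod 11).
Step 5: correct position 1: c_1 = r_1 − e = 5 − 3 ≡ 2 (mod 11). Hence c = [2, 7, 4, 8, 1].
  Check: interpolating c through the α_i gives m(x) = 3 + 1·x (degree < 2) with m(α_i) = c_i for every i, so c is indeed a codeword.


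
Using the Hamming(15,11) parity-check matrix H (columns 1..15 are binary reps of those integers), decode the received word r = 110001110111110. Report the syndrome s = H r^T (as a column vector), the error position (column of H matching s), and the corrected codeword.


s = (0, 1, 0, 0)^T, error position = 4, corrected codeword c = 110101110111110

Compute s = H r^T mod 2 one row at a time:
  s_1 = 1 + 0 + 1 + 1 + 1 + 1 + 1 + 0 = 6 ≡ 0 (mod 2).
  s_2 = 0 + 0 + 1 + 1 + 1 + 1 + 1 + 0 = 5 ≡ 1 (mod 2).
  s_3 = 1 + 0 + 1 + 1 + 1 + 1 + 1 + 0 = 6 ≡ 0 (mod 2).
  s_4 = 1 + 0 + 0 + 1 + 0 + 1 + 1 + 0 = 4 ≡ 0 (mod 2).
s = (0, 1, 0, 0)^T — this equals column 4 of H (binary 0100), so error is at position 4.
Correct: flip bit 4 of r = 110001110111110 to get c = 110101110111110.


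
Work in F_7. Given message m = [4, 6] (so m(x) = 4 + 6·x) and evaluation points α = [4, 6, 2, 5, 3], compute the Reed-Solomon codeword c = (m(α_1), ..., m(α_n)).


c = [0, 5, 2, 6, 1]

Message polynomial: m(x) = 4 + 6·x (mod 7).
For each evaluation point α_i, compute m(α_i) mod 7:
  α_1 = 4: Horner steps 6 → 0, so m(4) = 0.
  α_2 = 6: Horner steps 6 → 5, so m(6) = 5.
  α_3 = 2: Horner steps 6 → 2, so m(2) = 2.
  α_4 = 5: Horner steps 6 → 6, so m(5) = 6.
  α_5 = 3: Horner steps 6 → 1, so m(3) = 1.
Codeword c = [0, 5, 2, 6, 1] ∈ F_7^5.


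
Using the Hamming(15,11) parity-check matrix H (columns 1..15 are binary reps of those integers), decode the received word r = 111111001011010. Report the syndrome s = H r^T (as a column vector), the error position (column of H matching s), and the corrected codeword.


s = (0, 1, 1, 1)^T, error position = 7, corrected codeword c = 111111101011010

Compute s = H r^T mod 2 one row at a time:
  s_1 = 0 + 1 + 0 + 1 + 1 + 0 + 1 + 0 = 4 ≡ 0 (mod 2).
  s_2 = 1 + 1 + 1 + 0 + 1 + 0 + 1 + 0 = 5 ≡ 1 (mod 2).
  s_3 = 1 + 1 + 1 + 0 + 0 + 1 + 1 + 0 = 5 ≡ 1 (mod 2).
  s_4 = 1 + 1 + 1 + 0 + 1 + 1 + 0 + 0 = 5 ≡ 1 (mod 2).
s = (0, 1, 1, 1)^T — this equals column 7 of H (binary 0111), so error is at position 7.
Correct: flip bit 7 of r = 111111001011010 to get c = 111111101011010.


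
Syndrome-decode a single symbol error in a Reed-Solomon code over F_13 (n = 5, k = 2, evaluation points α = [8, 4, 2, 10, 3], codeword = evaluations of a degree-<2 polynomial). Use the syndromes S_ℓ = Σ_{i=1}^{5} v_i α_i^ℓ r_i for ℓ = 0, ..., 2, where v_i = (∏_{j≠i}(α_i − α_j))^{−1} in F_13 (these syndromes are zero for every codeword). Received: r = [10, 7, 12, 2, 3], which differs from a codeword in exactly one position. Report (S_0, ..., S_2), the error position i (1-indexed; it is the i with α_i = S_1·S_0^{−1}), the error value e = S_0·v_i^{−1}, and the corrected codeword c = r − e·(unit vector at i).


S = (4, 1, 10), error at position 4, error magnitude e = 10, c = [10, 7, 12, 5, 3].

Step 1: column multipliers v_i = (∏_{j≠i}(α_i − α_j))^{−1} mod 13.
  i = 1 (α = 8): (8−4)(8−2)(8−10)(8−3) = 4·6·(−2)·5 = −240 ≡ 7, so v_1 = 7^{−1} = 2 (mod 13).
  i = 2 (α = 4): (4−8)(4−2)(4−10)(4−3) = (−4)·2·(−6)·1 = 48 ≡ 9, so v_2 = 9^{−1} = 3 (mod 13).
  i = 3 (α = 2): (2−8)(2−4)(2−10)(2−3) = (−6)·(−2)·(−8)·(−1) = 96 ≡ 5, so v_3 = 5^{−1} = 8 (mod 13).
  i = 4 (α = 10): (10−8)(10−4)(10−2)(10−3) = 2·6·8·7 = 672 ≡ 9, so v_4 = 9^{−1} = 3 (mod 13).
  i = 5 (α = 3): (3−8)(3−4)(3−2)(3−10) = (−5)·(−1)·1·(−7) = −35 ≡ 4, so v_5 = 4^{−1} = 10 (mod 13).
  v = [2, 3, 8, 3, 10].
Step 2: syndromes of r = [10, 7, 12, 2, 3] (all sums mod 13).
  S_0 = Σ v_i r_i = 2·10 + 3·7 + 8·12 + 3·2 + 10·3 = 173 ≡ 4.
  S_1 = Σ v_i α_i r_i = 2·8·10 + 3·4·7 + 8·2·12 + 3·10·2 + 10·3·3 = 586 ≡ 1.
  α_i^2 mod 13 = [12, 3, 4, 9, 9].
  S_2 = Σ v_i α_i^2 r_i = 2·12·10 + 3·3·7 + 8·4·12 + 3·9·2 + 10·9·3 = 1011 ≡ 10.
  S = (4, 1, 10) ≠ 0, so r is not a codeword (an error is present).
Step 3: locate the error. For a single error e at position i, S_ℓ = v_i·e·α_i^ℓ, so α_err = S_1/S_0.
  S_0^{−1} = 4^{−1} = 10 (mod 13), so α_err = 1·10 = 10 ≡ 10 = α_4. Error position i = 4.
  Consistency check: S_2/S_1 = 10·1 = 10 ≡ 10 = α_err ✓ (single-error assumption holds).
Step 4: error magnitude e = S_0/v_4 = S_0·∏_{j≠4}(α_4 − α_j) = 4·9 = 36 ≡ 10 (mod 13).
Step 5: correct position 4: c_4 = r_4 − e = 2 − 10 ≡ 5 (mod 13). Hence c = [10, 7, 12, 5, 3].
  Check: interpolating c through the α_i gives m(x) = 4 + 4·x (degree < 2) with m(α_i) = c_i for every i, so c is indeed a codeword.


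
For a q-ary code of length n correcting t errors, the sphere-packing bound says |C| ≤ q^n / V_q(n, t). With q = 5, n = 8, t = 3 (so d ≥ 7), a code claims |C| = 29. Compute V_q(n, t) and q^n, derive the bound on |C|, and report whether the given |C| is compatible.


V_q(n, t) = 4065, q^n = 390625, Hamming bound = 96, |C| = 29 ≤ bound (satisfied).

Step 1: Compute V_q(n, t) = Σ_{j=0}^3 C(n, j) (q−1)^j.
  j = 0: C(8,0)·(4)^0 = 1·1 = 1.
  j = 1: C(8,1)·(4)^1 = 8·4 = 32.
  j = 2: C(8,2)·(4)^2 = 28·16 = 448.
  j = 3: C(8,3)·(4)^3 = 56·64 = 3584.
  V_q(n, t) = 1 + 32 + 448 + 3584 = 4065.
Step 2: q^n = 5^8 = 390625.
Step 3: Hamming bound ⌊q^n / V_q(n,t)⌋ = ⌊390625/4065⌋ = 96.
Step 4: Compare |C| = 29 to 96: satisfied.
The claimed |C| lies below the Hamming bound.


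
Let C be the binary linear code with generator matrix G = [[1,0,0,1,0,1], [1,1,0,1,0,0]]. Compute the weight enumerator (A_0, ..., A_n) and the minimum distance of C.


Weight distribution: A_0 = 1, A_2 = 1, A_3 = 2. Minimum distance d = 2.

Enumerate all 2^2 = 4 messages m ∈ F_2^2.
For each, compute codeword c = mG in F_2^6, then tally its weight.
  m = 00 → c = 000000, weight = 0.
  m = 10 → c = 100101, weight = 3.
  m = 01 → c = 110100, weight = 3.
  m = 11 → c = 010001, weight = 2.
Tally weights:
  weight 0: 1 codewords.
  weight 2: 1 codewords.
  weight 3: 2 codewords.
Minimum distance d = smallest w > 0 with A_w > 0 = 2.
Sanity: Σ A_w = 4 = 2^2 = 4 ✓.


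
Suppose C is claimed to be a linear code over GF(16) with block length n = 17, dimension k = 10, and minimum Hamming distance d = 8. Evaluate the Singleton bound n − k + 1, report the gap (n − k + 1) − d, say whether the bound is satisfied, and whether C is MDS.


Singleton RHS = n − k + 1 = 8, slack = 0, bound satisfied, MDS.

Singleton bound: d ≤ n − k + 1.
Here n = 17, k = 10, so n − k + 1 = 8.
Given d = 8, check d ≤ 8: YES.
Slack = (n − k + 1) − d = 0.
The code is MDS (slack = 0).
Description: the claimed parameters are [17, 10, 8]_16; such a code would be MDS (meets Singleton bound).


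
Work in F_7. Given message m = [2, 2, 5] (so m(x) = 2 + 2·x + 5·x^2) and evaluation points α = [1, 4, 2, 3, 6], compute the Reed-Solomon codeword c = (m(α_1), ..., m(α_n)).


c = [2, 6, 5, 4, 5]

Message polynomial: m(x) = 2 + 2·x + 5·x^2 (mod 7).
For each evaluation point α_i, compute m(α_i) mod 7:
  α_1 = 1: Horner steps 5 → 0 → 2, so m(1) = 2.
  α_2 = 4: Horner steps 5 → 1 → 6, so m(4) = 6.
  α_3 = 2: Horner steps 5 → 5 → 5, so m(2) = 5.
  α_4 = 3: Horner steps 5 → 3 → 4, so m(3) = 4.
  α_5 = 6: Horner steps 5 → 4 → 5, so m(6) = 5.
Codeword c = [2, 6, 5, 4, 5] ∈ F_7^5.


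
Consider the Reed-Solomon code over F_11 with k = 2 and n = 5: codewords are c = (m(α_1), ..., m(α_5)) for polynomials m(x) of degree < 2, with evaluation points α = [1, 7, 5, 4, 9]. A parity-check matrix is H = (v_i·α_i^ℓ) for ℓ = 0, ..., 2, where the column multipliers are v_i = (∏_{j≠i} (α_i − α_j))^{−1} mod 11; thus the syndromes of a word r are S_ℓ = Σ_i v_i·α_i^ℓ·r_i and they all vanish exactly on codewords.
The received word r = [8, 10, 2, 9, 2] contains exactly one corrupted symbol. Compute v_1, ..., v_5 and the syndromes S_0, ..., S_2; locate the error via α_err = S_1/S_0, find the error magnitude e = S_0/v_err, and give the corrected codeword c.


S = (6, 10, 2), error at position 5, error magnitude e = 6, c = [8, 10, 2, 9, 7].

Step 1: column multipliers v_i = (∏_{j≠i}(α_i − α_j))^{−1} mod 11.
  i = 1 (α = 1): (1−7)(1−5)(1−4)(1−9) = (−6)·(−4)·(−3)·(−8) = 576 ≡ 4, so v_1 = 4^{−1} = 3 (mod 11).
  i = 2 (α = 7): (7−1)(7−5)(7−4)(7−9) = 6·2·3·(−2) = −72 ≡ 5, so v_2 = 5^{−1} = 9 (mod 11).
  i = 3 (α = 5): (5−1)(5−7)(5−4)(5−9) = 4·(−2)·1·(−4) = 32 ≡ 10, so v_3 = 10^{−1} = 10 (mod 11).
  i = 4 (α = 4): (4−1)(4−7)(4−5)(4−9) = 3·(−3)·(−1)·(−5) = −45 ≡ 10, so v_4 = 10^{−1} = 10 (mod 11).
  i = 5 (α = 9): (9−1)(9−7)(9−5)(9−4) = 8·2·4·5 = 320 ≡ 1, so v_5 = 1^{−1} = 1 (mod 11).
  v = [3, 9, 10, 10, 1].
Step 2: syndromes of r = [8, 10, 2, 9, 2] (all sums mod 11).
  S_0 = Σ v_i r_i = 3·8 + 9·10 + 10·2 + 10·9 + 1·2 = 226 ≡ 6.
  S_1 = Σ v_i α_i r_i = 3·1·8 + 9·7·10 + 10·5·2 + 10·4·9 + 1·9·2 = 1132 ≡ 10.
  α_i^2 mod 11 = [1, 5, 3, 5, 4].
  S_2 = Σ v_i α_i^2 r_i = 3·1·8 + 9·5·10 + 10·3·2 + 10·5·9 + 1·4·2 = 992 ≡ 2.
  S = (6, 10, 2) ≠ 0, so r is not a codeword (an error is present).
Step 3: locate the error. For a single error e at position i, S_ℓ = v_i·e·α_i^ℓ, so α_err = S_1/S_0.
  S_0^{−1} = 6^{−1} = 2 (mod 11), so α_err = 10·2 = 20 ≡ 9 = α_5. Error position i = 5.
  Consistency check: S_2/S_1 = 2·10 = 20 ≡ 9 = α_err ✓ (single-error assumption holds).
Step 4: error magnitude e = S_0/v_5 = S_0·∏_{j≠5}(α_5 − α_j) = 6·1 = 6 ≡ 6 (mod 11).
Step 5: correct position 5: c_5 = r_5 − e = 2 − 6 ≡ 7 (mod 11). Hence c = [8, 10, 2, 9, 7].
  Check: interpolating c through the α_i gives m(x) = 4 + 4·x (degree < 2) with m(α_i) = c_i for every i, so c is indeed a codeword.


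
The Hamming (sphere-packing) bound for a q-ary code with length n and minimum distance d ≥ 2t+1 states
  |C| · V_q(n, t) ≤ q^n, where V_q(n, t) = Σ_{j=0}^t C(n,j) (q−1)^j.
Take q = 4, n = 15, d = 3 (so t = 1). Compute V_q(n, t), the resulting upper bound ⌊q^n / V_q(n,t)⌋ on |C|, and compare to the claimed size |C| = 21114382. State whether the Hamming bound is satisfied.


V_q(n, t) = 46, q^n = 1073741824, Hamming bound = 23342213, |C| = 21114382 ≤ bound (satisfied).

Step 1: Compute V_q(n, t) = Σ_{j=0}^1 C(n, j) (q−1)^j.
  j = 0: C(15,0)·(3)^0 = 1·1 = 1.
  j = 1: C(15,1)·(3)^1 = 15·3 = 45.
  V_q(n, t) = 1 + 45 = 46.
Step 2: q^n = 4^15 = 1073741824.
Step 3: Hamming bound ⌊q^n / V_q(n,t)⌋ = ⌊1073741824/46⌋ = 23342213.
Step 4: Compare |C| = 21114382 to 23342213: satisfied.
The claimed |C| lies below the Hamming bound.


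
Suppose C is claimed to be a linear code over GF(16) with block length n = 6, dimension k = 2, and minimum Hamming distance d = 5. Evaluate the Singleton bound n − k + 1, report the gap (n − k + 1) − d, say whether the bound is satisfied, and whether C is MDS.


Singleton RHS = n − k + 1 = 5, slack = 0, bound satisfied, MDS.

Singleton bound: d ≤ n − k + 1.
Here n = 6, k = 2, so n − k + 1 = 5.
Given d = 5, check d ≤ 5: YES.
Slack = (n − k + 1) − d = 0.
The code is MDS (slack = 0).
Description: the claimed parameters are [6, 2, 5]_16; such a code would be MDS (meets Singleton bound).


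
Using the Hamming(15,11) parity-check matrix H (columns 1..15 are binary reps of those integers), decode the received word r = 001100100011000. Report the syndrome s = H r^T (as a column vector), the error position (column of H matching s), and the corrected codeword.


s = (0, 1, 1, 1)^T, error position = 7, corrected codeword c = 001100000011000

Compute s = H r^T mod 2 one row at a time:
  s_1 = 0 + 0 + 0 + 1 + 1 + 0 + 0 + 0 = 2 ≡ 0 (mod 2).
  s_2 = 1 + 0 + 0 + 1 + 1 + 0 + 0 + 0 = 3 ≡ 1 (mod 2).
  s_3 = 0 + 1 + 0 + 1 + 0 + 1 + 0 + 0 = 3 ≡ 1 (mod 2).
  s_4 = 0 + 1 + 0 + 1 + 0 + 1 + 0 + 0 = 3 ≡ 1 (mod 2).
s = (0, 1, 1, 1)^T — this equals column 7 of H (binary 0111), so error is at position 7.
Correct: flip bit 7 of r = 001100100011000 to get c = 001100000011000.


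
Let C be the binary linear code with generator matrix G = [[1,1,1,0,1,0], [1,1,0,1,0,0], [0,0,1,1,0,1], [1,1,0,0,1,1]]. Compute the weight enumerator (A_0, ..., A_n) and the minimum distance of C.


Weight distribution: A_0 = 1, A_1 = 1, A_2 = 4, A_3 = 4, A_4 = 3, A_5 = 3. Minimum distance d = 1.

Enumerate all 2^4 = 16 messages m ∈ F_2^4.
For each, compute codeword c = mG in F_2^6, then tally its weight.
  m = 0000 → c = 000000, weight = 0.
  m = 1000 → c = 111010, weight = 4.
  m = 0100 → c = 110100, weight = 3.
  m = 1100 → c = 001110, weight = 3.
  m = 0010 → c = 001101, weight = 3.
  m = 1010 → c = 110111, weight = 5.
  m = 0110 → c = 111001, weight = 4.
  m = 1110 → c = 000011, weight = 2.
  m = 0001 → c = 110011, weight = 4.
  m = 1001 → c = 001001, weight = 2.
  m = 0101 → c = 000111, weight = 3.
  m = 1101 → c = 111101, weight = 5.
  m = 0011 → c = 111110, weight = 5.
  m = 1011 → c = 000100, weight = 1.
  m = 0111 → c = 001010, weight = 2.
  m = 1111 → c = 110000, weight = 2.
Tally weights:
  weight 0: 1 codewords.
  weight 1: 1 codewords.
  weight 2: 4 codewords.
  weight 3: 4 codewords.
  weight 4: 3 codewords.
  weight 5: 3 codewords.
Minimum distance d = smallest w > 0 with A_w > 0 = 1.
Sanity: Σ A_w = 16 = 2^4 = 16 ✓.


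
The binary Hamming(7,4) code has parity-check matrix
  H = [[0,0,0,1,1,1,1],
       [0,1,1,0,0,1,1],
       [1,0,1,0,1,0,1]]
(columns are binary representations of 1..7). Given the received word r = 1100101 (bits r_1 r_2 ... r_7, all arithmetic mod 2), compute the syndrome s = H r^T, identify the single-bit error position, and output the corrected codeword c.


s = (0, 0, 1)^T, error position = 1, corrected codeword c = 0100101

Compute s = H r^T mod 2 one row at a time:
  s_1 = 0 + 1 + 0 + 1 = 2 ≡ 0 (mod 2).
  s_2 = 1 + 0 + 0 + 1 = 2 ≡ 0 (mod 2).
  s_3 = 1 + 0 + 1 + 1 = 3 ≡ 1 (mod 2).
s = (0, 0, 1)^T — this equals column 1 of H (binary 001), so error is at position 1.
Correct: flip bit 1 of r = 1100101 to get c = 0100101.


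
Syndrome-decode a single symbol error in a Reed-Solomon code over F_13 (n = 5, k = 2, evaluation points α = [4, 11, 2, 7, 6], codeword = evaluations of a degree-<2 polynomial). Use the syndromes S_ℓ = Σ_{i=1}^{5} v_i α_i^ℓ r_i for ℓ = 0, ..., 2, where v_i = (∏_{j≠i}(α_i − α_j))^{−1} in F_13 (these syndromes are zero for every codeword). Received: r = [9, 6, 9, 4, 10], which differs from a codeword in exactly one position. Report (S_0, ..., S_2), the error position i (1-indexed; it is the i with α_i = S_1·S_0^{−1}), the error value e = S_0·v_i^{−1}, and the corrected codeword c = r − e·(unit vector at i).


S = (3, 6, 12), error at position 3, error magnitude e = 1, c = [9, 6, 8, 4, 10].

Step 1: column multipliers v_i = (∏_{j≠i}(α_i − α_j))^{−1} mod 13.
  i = 1 (α = 4): (4−11)(4−2)(4−7)(4−6) = (−7)·2·(−3)·(−2) = −84 ≡ 7, so v_1 = 7^{−1} = 2 (mod 13).
  i = 2 (α = 11): (11−4)(11−2)(11−7)(11−6) = 7·9·4·5 = 1260 ≡ 12, so v_2 = 12^{−1} = 12 (mod 13).
  i = 3 (α = 2): (2−4)(2−11)(2−7)(2−6) = (−2)·(−9)·(−5)·(−4) = 360 ≡ 9, so v_3 = 9^{−1} = 3 (mod 13).
  i = 4 (α = 7): (7−4)(7−11)(7−2)(7−6) = 3·(−4)·5·1 = −60 ≡ 5, so v_4 = 5^{−1} = 8 (mod 13).
  i = 5 (α = 6): (6−4)(6−11)(6−2)(6−7) = 2·(−5)·4·(−1) = 40 ≡ 1, so v_5 = 1^{−1} = 1 (mod 13).
  v = [2, 12, 3, 8, 1].
Step 2: syndromes of r = [9, 6, 9, 4, 10] (all sums mod 13).
  S_0 = Σ v_i r_i = 2·9 + 12·6 + 3·9 + 8·4 + 1·10 = 159 ≡ 3.
  S_1 = Σ v_i α_i r_i = 2·4·9 + 12·11·6 + 3·2·9 + 8·7·4 + 1·6·10 = 1202 ≡ 6.
  α_i^2 mod 13 = [3, 4, 4, 10, 10].
  S_2 = Σ v_i α_i^2 r_i = 2·3·9 + 12·4·6 + 3·4·9 + 8·10·4 + 1·10·10 = 870 ≡ 12.
  S = (3, 6, 12) ≠ 0, so r is not a codeword (an error is present).
Step 3: locate the error. For a single error e at position i, S_ℓ = v_i·e·α_i^ℓ, so α_err = S_1/S_0.
  S_0^{−1} = 3^{−1} = 9 (mod 13), so α_err = 6·9 = 54 ≡ 2 = α_3. Error position i = 3.
  Consistency check: S_2/S_1 = 12·11 = 132 ≡ 2 = α_err ✓ (single-error assumption holds).
Step 4: error magnitude e = S_0/v_3 = S_0·∏_{j≠3}(α_3 − α_j) = 3·9 = 27 ≡ 1 (mod 13).
Step 5: correct position 3: c_3 = r_3 − e = 9 − 1 ≡ 8 (mod 13). Hence c = [9, 6, 8, 4, 10].
  Check: interpolating c through the α_i gives m(x) = 7 + 7·x (degree < 2) with m(α_i) = c_i for every i, so c is indeed a codeword.


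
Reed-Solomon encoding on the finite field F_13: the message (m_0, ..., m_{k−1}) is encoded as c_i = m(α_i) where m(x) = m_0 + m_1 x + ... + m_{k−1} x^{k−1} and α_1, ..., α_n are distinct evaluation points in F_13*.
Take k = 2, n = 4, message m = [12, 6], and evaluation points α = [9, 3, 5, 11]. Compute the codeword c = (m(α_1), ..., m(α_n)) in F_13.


c = [1, 4, 3, 0]

Message polynomial: m(x) = 12 + 6·x (mod 13).
For each evaluation point α_i, compute m(α_i) mod 13:
  α_1 = 9: Horner steps 6 → 1, so m(9) = 1.
  α_2 = 3: Horner steps 6 → 4, so m(3) = 4.
  α_3 = 5: Horner steps 6 → 3, so m(5) = 3.
  α_4 = 11: Horner steps 6 → 0, so m(11) = 0.
Codeword c = [1, 4, 3, 0] ∈ F_13^4.


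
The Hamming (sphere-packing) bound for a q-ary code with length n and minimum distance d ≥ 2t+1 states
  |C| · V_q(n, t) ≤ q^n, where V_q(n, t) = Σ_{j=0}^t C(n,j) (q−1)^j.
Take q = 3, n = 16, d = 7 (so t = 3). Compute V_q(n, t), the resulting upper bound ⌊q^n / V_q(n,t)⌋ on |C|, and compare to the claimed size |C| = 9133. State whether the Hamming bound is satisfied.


V_q(n, t) = 4993, q^n = 43046721, Hamming bound = 8621, |C| = 9133 > bound (violated).

Step 1: Compute V_q(n, t) = Σ_{j=0}^3 C(n, j) (q−1)^j.
  j = 0: C(16,0)·(2)^0 = 1·1 = 1.
  j = 1: C(16,1)·(2)^1 = 16·2 = 32.
  j = 2: C(16,2)·(2)^2 = 120·4 = 480.
  j = 3: C(16,3)·(2)^3 = 560·8 = 4480.
  V_q(n, t) = 1 + 32 + 480 + 4480 = 4993.
Step 2: q^n = 3^16 = 43046721.
Step 3: Hamming bound ⌊q^n / V_q(n,t)⌋ = ⌊43046721/4993⌋ = 8621.
Step 4: Compare |C| = 9133 to 8621: violated.
The claimed |C| lies above the Hamming bound, so no 3-ary code of length 16 with d ≥ 7 can have 9133 codewords.


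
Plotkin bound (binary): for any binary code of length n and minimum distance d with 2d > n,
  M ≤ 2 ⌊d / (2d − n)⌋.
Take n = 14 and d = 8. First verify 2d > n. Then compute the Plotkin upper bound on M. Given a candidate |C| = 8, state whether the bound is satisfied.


Plotkin bound M ≤ 8; given |C| = 8 ≤ bound (satisfied).

Check applicability: 2d = 16, n = 14.
2d − n = 2 > 0, so Plotkin applies.
Compute d/(2d−n) = 8/2 ≈ 4.0000.
⌊d/(2d−n)⌋ = 4.
Plotkin bound: M ≤ 2·4 = 8.
Given |C| = 8, check: satisfied.
This |C| is at the Plotkin bound.


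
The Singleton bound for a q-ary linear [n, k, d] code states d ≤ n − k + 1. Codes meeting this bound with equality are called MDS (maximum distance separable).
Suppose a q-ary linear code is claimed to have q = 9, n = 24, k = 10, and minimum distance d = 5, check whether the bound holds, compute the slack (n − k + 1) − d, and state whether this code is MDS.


Singleton RHS = n − k + 1 = 15, slack = 10, bound satisfied, not MDS.

Singleton bound: d ≤ n − k + 1.
Here n = 24, k = 10, so n − k + 1 = 15.
Given d = 5, check d ≤ 15: YES.
Slack = (n − k + 1) − d = 10.
The code is NOT MDS (slack = 10 > 0).
Description: the claimed parameters are [24, 10, 5]_9; such a code would be non-MDS.


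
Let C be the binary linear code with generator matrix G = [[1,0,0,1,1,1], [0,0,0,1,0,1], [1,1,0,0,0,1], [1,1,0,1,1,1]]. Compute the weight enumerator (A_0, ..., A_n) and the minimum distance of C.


Weight distribution: A_0 = 1, A_1 = 1, A_2 = 6, A_3 = 6, A_4 = 1, A_5 = 1. Minimum distance d = 1.

Enumerate all 2^4 = 16 messages m ∈ F_2^4.
For each, compute codeword c = mG in F_2^6, then tally its weight.
  m = 0000 → c = 000000, weight = 0.
  m = 1000 → c = 100111, weight = 4.
  m = 0100 → c = 000101, weight = 2.
  m = 1100 → c = 100010, weight = 2.
  m = 0010 → c = 110001, weight = 3.
  m = 1010 → c = 010110, weight = 3.
  m = 0110 → c = 110100, weight = 3.
  m = 1110 → c = 010011, weight = 3.
  m = 0001 → c = 110111, weight = 5.
  m = 1001 → c = 010000, weight = 1.
  m = 0101 → c = 110010, weight = 3.
  m = 1101 → c = 010101, weight = 3.
  m = 0011 → c = 000110, weight = 2.
  m = 1011 → c = 100001, weight = 2.
  m = 0111 → c = 000011, weight = 2.
  m = 1111 → c = 100100, weight = 2.
Tally weights:
  weight 0: 1 codewords.
  weight 1: 1 codewords.
  weight 2: 6 codewords.
  weight 3: 6 codewords.
  weight 4: 1 codewords.
  weight 5: 1 codewords.
Minimum distance d = smallest w > 0 with A_w > 0 = 1.
Sanity: Σ A_w = 16 = 2^4 = 16 ✓.


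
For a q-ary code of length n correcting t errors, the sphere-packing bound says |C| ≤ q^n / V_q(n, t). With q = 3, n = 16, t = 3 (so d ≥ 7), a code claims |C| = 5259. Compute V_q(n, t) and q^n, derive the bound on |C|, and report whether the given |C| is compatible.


V_q(n, t) = 4993, q^n = 43046721, Hamming bound = 8621, |C| = 5259 ≤ bound (satisfied).

Step 1: Compute V_q(n, t) = Σ_{j=0}^3 C(n, j) (q−1)^j.
  j = 0: C(16,0)·(2)^0 = 1·1 = 1.
  j = 1: C(16,1)·(2)^1 = 16·2 = 32.
  j = 2: C(16,2)·(2)^2 = 120·4 = 480.
  j = 3: C(16,3)·(2)^3 = 560·8 = 4480.
  V_q(n, t) = 1 + 32 + 480 + 4480 = 4993.
Step 2: q^n = 3^16 = 43046721.
Step 3: Hamming bound ⌊q^n / V_q(n,t)⌋ = ⌊43046721/4993⌋ = 8621.
Step 4: Compare |C| = 5259 to 8621: satisfied.
The claimed |C| lies below the Hamming bound.
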